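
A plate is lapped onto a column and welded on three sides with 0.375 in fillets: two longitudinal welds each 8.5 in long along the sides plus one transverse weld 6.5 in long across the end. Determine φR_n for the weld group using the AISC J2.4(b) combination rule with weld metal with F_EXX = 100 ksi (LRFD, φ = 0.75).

t_e = 0.707 × 0.375 = 0.2651 in.
R_nwl = 0.6 × 100 × 0.2651 × 17 = 270.4 kips (longitudinal, 2 welds).
R_nwt = 0.6 × 100 × 0.2651 × 6.5 = 103.4 kips (transverse, base value).
(i) R_nwl + R_nwt = 373.8 kips; (ii) 0.85 R_nwl + 1.5 R_nwt = 385 kips.
R_n = max = 385 kips [governs: (ii)]; φR_n = 288.7 kips.

φR_n ≈ 289 kips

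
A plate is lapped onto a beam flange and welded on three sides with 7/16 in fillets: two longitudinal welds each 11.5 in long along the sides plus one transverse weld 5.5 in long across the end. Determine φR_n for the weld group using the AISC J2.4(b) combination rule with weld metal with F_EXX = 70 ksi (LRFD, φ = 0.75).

t_e = 0.707 × 0.4375 = 0.3093 in.
R_nwl = 0.6 × 70 × 0.3093 × 23 = 298.8 kip (longitudinal, 2 welds).
R_nwt = 0.6 × 70 × 0.3093 × 5.5 = 71.45 kip (transverse, base value).
(i) R_nwl + R_nwt = 370.2 kip; (ii) 0.85 R_nwl + 1.5 R_nwt = 361.2 kip.
R_n = max = 370.2 kip [governs: (i)]; φR_n = 277.7 kip.

φR_n ≈ 278 kip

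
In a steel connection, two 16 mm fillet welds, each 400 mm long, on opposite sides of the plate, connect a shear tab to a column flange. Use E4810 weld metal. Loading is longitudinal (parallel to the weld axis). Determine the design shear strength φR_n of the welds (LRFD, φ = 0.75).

E48XX → F_EXX = 480 MPa.
Effective throat t_e = 0.707 × 16 = 11.31 mm.
Total length L = 800 mm; A_we = 11.31 × 800 = 9050 mm².
F_nw = 0.6 F_EXX = 0.6 × 480 = 288 MPa.
φR_n = 0.75 × 288 × 9050 × 10⁻³ = 1955 kN.

φR_n ≈ 1950 kN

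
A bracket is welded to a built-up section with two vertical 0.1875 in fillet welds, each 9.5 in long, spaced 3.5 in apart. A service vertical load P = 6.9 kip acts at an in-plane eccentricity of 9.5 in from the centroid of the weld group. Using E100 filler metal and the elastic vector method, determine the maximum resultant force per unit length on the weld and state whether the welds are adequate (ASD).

f_max ≈ 1.81 kip/in; adequate

E100XX → F_EXX = 100 ksi.
Total weld length L_w = 19 in. Treat welds as unit-width lines.
Polar moment about centroid: J = 2[d³/12 + d(b/2)²] = 2[9.5³/12 + 9.5×1.75²] = 201.1 in³.
Direct shear f_v = P/L_w = 6.9 / 19 = 0.3632 kip/in (vertical).
Torsion M = P·e = 6.9 × 9.5 = 65.55 kip·in.
Critical point at (x, y) = (1.75, 4.75) from centroid. f_tx = M·y/J = 1.548 kip/in; f_ty = M·x/J = 0.5705 kip/in.
Resultant f_max = √[f_tx² + (f_v + f_ty)²] = √[1.548² + (0.3632 + 0.5705)²] = 1.808 kip/in.
Capacity per unit length: r_n/Ω = (1/2.0) × 0.6 × 100 × (0.707 × 0.1875) = 3.977 kip/in.
1.808 ≤ 3.977 → adequate.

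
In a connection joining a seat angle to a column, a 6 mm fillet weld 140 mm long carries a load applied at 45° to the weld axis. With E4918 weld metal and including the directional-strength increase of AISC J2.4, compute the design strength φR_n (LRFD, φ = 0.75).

E49XX → F_EXX = 490 MPa.
t_e = 0.707 × 6 = 4.242 mm; A_we = 4.242 × 140 = 593.9 mm².
Directional factor: 1.0 + 0.5 sin^1.5(45°) = 1.297.
F_nw = 0.6 × 490 × 1.297 = 381.4 MPa.
φR_n = 0.75 × 381.4 × 593.9 × 10⁻³ = 169.9 kN.

φR_n ≈ 170 kN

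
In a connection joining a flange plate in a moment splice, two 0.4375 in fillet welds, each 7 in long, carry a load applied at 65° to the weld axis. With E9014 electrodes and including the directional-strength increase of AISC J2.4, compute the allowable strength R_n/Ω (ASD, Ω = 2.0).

R_n/Ω ≈ 167 kips

E90XX → F_EXX = 90 ksi.
t_e = 0.707 × 0.4375 = 0.3093 in; A_we = 0.3093 × 14 = 4.33 in².
Directional factor: 1.0 + 0.5 sin^1.5(65°) = 1.431.
F_nw = 0.6 × 90 × 1.431 = 77.3 ksi.
R_n/Ω = (77.3 × 4.33) / 2.0 = 167.4 kips.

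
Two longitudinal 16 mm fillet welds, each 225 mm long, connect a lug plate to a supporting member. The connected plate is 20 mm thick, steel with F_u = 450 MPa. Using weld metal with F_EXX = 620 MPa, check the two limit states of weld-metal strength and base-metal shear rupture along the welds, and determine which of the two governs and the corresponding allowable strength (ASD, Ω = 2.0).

t_e = 0.707 × 16 = 11.31 mm; L = 450 mm.
Weld metal: R_n/Ω = (1/2.0) × 0.6 × 620 × 11.31 × 450 × 10⁻³ = 946.8 kN.
Base metal (shear rupture): R_n/Ω = (1/2.0) × 0.6 × 450 × 20 × 450 × 10⁻³ = 1215 kN.
Governing: weld metal.

R_n/Ω ≈ 947 kN (weld metal governs)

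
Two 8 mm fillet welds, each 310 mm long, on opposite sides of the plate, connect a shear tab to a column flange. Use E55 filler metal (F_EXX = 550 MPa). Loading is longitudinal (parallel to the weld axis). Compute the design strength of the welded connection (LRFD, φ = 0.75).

φR_n ≈ 868 kN

Effective throat t_e = 0.707 × 8 = 5.656 mm.
Total length L = 620 mm; A_we = 5.656 × 620 = 3507 mm².
F_nw = 0.6 F_EXX = 0.6 × 550 = 330 MPa.
φR_n = 0.75 × 330 × 3507 × 10⁻³ = 867.9 kN.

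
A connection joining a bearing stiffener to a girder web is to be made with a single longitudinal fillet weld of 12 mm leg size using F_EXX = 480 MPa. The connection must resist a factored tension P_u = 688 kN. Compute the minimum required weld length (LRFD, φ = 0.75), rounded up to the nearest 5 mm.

Throat t_e = 0.707 × 12 = 8.484 mm.
φr_n = 0.75 × 0.6 × 480 × 8.484 × 10⁻³ = 1.833 kN/mm.
L_req = P_u / φr_n = 688 / 1.833 = 375.4 mm total.
Round up → use L = 380 mm.

L = 380 mm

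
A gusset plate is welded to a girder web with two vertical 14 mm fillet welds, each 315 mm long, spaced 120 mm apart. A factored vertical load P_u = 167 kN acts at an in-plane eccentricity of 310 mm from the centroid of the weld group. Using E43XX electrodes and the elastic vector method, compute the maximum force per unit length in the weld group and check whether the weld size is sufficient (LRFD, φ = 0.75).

f_max ≈ 1290 N/mm; adequate

E43XX → F_EXX = 430 MPa.
Total weld length L_w = 630 mm. Treat welds as unit-width lines.
Polar moment about centroid: J = 2[d³/12 + d(b/2)²] = 2[315³/12 + 315×60²] = 7477000 mm³.
Direct shear f_v = P/L_w = 167×10³ / 630 = 265.1 N/mm (vertical).
Torsion M = P·e = 167×10³ × 310 = 51770000 N·mm.
Critical point at (x, y) = (60, 157.5) from centroid. f_tx = M·y/J = 1090 N/mm; f_ty = M·x/J = 415.4 N/mm.
Resultant f_max = √[f_tx² + (f_v + f_ty)²] = √[1090² + (265.1 + 415.4)²] = 1285 N/mm.
Capacity per unit length: φr_n = 0.75 × 0.6 × 430 × (0.707 × 14) = 1915 N/mm.
1285 ≤ 1915 → adequate.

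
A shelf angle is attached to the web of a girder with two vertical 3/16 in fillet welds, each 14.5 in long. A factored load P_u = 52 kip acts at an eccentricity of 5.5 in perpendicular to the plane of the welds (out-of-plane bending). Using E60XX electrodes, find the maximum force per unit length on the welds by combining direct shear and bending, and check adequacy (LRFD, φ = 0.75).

f_max ≈ 4.46 kip/in; NOT adequate

E60XX → F_EXX = 60 ksi.
L_w = 2 × 14.5 = 29 in; section modulus (unit throat) S = 2 × L²/6 = 70.08 in².
Direct shear f_v = P/L_w = 52/29 = 1.793 kip/in.
Moment M = P × e = 52 × 5.5 = 286 kip·in; bending f_b = M/S = 4.081 kip/in.
f_max = √(f_v² + f_b²) = √(1.793² + 4.081²) = 4.457 kip/in.
φr_n = 0.75 × 0.6 × 60 × (0.707 × 0.1875) = 3.579 kip/in → NOT adequate.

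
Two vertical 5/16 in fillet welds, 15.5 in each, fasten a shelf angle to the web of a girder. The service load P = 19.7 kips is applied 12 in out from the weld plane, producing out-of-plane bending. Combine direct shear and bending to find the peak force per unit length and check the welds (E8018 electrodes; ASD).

E80XX → F_EXX = 80 ksi.
L_w = 2 × 15.5 = 31 in; section modulus (unit throat) S = 2 × L²/6 = 80.08 in².
Direct shear f_v = P/L_w = 19.7/31 = 0.6355 kip/in.
Moment M = P × e = 19.7 × 12 = 236.4 kip·in; bending f_b = M/S = 2.952 kip/in.
f_max = √(f_v² + f_b²) = √(0.6355² + 2.952²) = 3.02 kip/in.
r_n/Ω = (1/2.0) × 0.6 × 80 × (0.707 × 0.3125) = 5.302 kip/in → adequate.

f_max ≈ 3.02 kip/in; adequate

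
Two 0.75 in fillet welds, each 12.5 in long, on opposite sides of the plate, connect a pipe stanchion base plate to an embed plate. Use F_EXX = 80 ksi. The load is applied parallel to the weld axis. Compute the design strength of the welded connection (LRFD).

φR_n ≈ 477 kip

Effective throat t_e = 0.707 × 0.75 = 0.5302 in.
Total length L = 25 in; A_we = 0.5302 × 25 = 13.26 in².
F_nw = 0.6 F_EXX = 0.6 × 80 = 48 ksi.
φR_n = 0.75 × 48 × 13.26 = 477.2 kip.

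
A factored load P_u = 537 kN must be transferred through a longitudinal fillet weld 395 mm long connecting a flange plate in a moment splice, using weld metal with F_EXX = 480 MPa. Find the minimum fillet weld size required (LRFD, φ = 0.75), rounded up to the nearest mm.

Total weld length L = 395 mm.
Required throat t_e = P_u / (φ × 0.6 F_EXX × L) = 537 / (0.75 × 0.6 × 480 × 395 × 10⁻³) = 6.294 mm.
Required leg w = t_e / 0.707 = 8.902 mm → use 9 mm.

w = 9 mm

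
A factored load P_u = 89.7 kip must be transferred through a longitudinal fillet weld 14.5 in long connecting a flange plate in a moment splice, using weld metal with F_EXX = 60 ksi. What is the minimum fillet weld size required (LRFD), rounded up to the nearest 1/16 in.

Total weld length L = 14.5 in.
Required throat t_e = P_u / (φ × 0.6 F_EXX × L) = 89.7 / (0.75 × 0.6 × 60 × 14.5) = 0.2291 in.
Required leg w = t_e / 0.707 = 0.3241 in → use 3/8 in.

w = 3/8 in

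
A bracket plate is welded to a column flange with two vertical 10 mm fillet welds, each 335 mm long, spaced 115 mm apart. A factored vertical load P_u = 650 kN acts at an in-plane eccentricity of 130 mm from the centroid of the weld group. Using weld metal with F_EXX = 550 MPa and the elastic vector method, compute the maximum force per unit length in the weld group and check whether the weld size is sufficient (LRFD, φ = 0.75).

Total weld length L_w = 670 mm. Treat welds as unit-width lines.
Polar moment about centroid: J = 2[d³/12 + d(b/2)²] = 2[335³/12 + 335×57.5²] = 8481000 mm³.
Direct shear f_v = P/L_w = 650×10³ / 670 = 970.1 N/mm (vertical).
Torsion M = P·e = 650×10³ × 130 = 84500000 N·mm.
Critical point at (x, y) = (57.5, 167.5) from centroid. f_tx = M·y/J = 1669 N/mm; f_ty = M·x/J = 572.9 N/mm.
Resultant f_max = √[f_tx² + (f_v + f_ty)²] = √[1669² + (970.1 + 572.9)²] = 2273 N/mm.
Capacity per unit length: φr_n = 0.75 × 0.6 × 550 × (0.707 × 10) = 1750 N/mm.
2273 > 1750 → NOT adequate.

f_max ≈ 2270 N/mm; NOT adequate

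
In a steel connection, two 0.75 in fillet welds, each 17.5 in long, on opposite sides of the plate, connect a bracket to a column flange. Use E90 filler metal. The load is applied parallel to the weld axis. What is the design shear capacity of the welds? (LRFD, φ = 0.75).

φR_n ≈ 752 kips

E90XX → F_EXX = 90 ksi.
Effective throat t_e = 0.707 × 0.75 = 0.5302 in.
Total length L = 35 in; A_we = 0.5302 × 35 = 18.56 in².
F_nw = 0.6 F_EXX = 0.6 × 90 = 54 ksi.
φR_n = 0.75 × 54 × 18.56 = 751.6 kips.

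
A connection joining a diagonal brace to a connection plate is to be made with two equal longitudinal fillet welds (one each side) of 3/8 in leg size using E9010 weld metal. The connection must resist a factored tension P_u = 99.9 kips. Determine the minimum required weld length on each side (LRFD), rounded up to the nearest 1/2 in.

E90XX → F_EXX = 90 ksi.
Throat t_e = 0.707 × 0.375 = 0.2651 in.
φr_n = 0.75 × 0.6 × 90 × 0.2651 = 10.74 kips/in.
L_req = P_u / φr_n = 99.9 / 10.74 = 9.304 in total.
Per side: 9.304 / 2 = 4.652 in.
Round up → use L = 5 in on each side.

L = 5 in on each side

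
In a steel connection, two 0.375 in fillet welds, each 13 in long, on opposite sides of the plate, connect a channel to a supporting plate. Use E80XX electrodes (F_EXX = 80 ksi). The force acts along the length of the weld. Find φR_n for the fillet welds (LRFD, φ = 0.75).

φR_n ≈ 248 kip

Effective throat t_e = 0.707 × 0.375 = 0.2651 in.
Total length L = 26 in; A_we = 0.2651 × 26 = 6.893 in².
F_nw = 0.6 F_EXX = 0.6 × 80 = 48 ksi.
φR_n = 0.75 × 48 × 6.893 = 248.2 kip.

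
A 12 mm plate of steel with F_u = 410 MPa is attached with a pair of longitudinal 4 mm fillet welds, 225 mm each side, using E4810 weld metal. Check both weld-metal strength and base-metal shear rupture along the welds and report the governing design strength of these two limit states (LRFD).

E48XX → F_EXX = 480 MPa.
t_e = 0.707 × 4 = 2.828 mm; L = 450 mm.
Weld metal: φR_n = 0.75 × 0.6 × 480 × 2.828 × 450 × 10⁻³ = 274.9 kN.
Base metal (shear rupture): φR_n = 0.75 × 0.6 × 410 × 12 × 450 × 10⁻³ = 996.3 kN.
Governing: weld metal.

φR_n ≈ 275 kN (weld metal governs)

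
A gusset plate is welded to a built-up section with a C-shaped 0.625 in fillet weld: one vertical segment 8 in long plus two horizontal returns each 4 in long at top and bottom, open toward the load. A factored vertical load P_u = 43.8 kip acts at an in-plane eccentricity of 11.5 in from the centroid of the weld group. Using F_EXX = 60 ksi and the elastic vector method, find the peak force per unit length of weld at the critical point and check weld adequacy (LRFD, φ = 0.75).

Total weld length L_w = 16 in. Treat welds as unit-width lines.
Centroid: x̄ = 2×4×2 / 16 = 1 in from the vertical weld.
Polar moment about centroid: J = I_x + I_y = [8³/12 + 2×4×4²] + [8×1² + 2(4³/12 + 4×1²)] = 197.3 in³.
Direct shear f_v = P/L_w = 43.8 / 16 = 2.737 kip/in (vertical).
Torsion M = P·e = 43.8 × 11.5 = 503.7 kip·in.
Critical point at (x, y) = (3, 4) from centroid. f_tx = M·y/J = 10.21 kip/in; f_ty = M·x/J = 7.658 kip/in.
Resultant f_max = √[f_tx² + (f_v + f_ty)²] = √[10.21² + (2.737 + 7.658)²] = 14.57 kip/in.
Capacity per unit length: φr_n = 0.75 × 0.6 × 60 × (0.707 × 0.625) = 11.93 kip/in.
14.57 > 11.93 → NOT adequate.

f_max ≈ 14.6 kip/in; NOT adequate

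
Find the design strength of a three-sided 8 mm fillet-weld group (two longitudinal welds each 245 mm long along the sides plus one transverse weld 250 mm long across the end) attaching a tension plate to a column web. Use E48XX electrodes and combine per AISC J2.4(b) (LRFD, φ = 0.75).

φR_n ≈ 967 kN

E48XX → F_EXX = 480 MPa.
t_e = 0.707 × 8 = 5.656 mm.
R_nwl = 0.6 × 480 × 5.656 × 490 × 10⁻³ = 798.2 kN (longitudinal, 2 welds).
R_nwt = 0.6 × 480 × 5.656 × 250 × 10⁻³ = 407.2 kN (transverse, base value).
(i) R_nwl + R_nwt = 1205 kN; (ii) 0.85 R_nwl + 1.5 R_nwt = 1289 kN.
R_n = max = 1289 kN [governs: (ii)]; φR_n = 967 kN.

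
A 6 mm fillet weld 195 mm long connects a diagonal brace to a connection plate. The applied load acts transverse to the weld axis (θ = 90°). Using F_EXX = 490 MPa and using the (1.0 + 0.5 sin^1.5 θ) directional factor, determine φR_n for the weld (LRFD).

φR_n ≈ 274 kN

t_e = 0.707 × 6 = 4.242 mm; A_we = 4.242 × 195 = 827.2 mm².
Directional factor: 1.0 + 0.5 sin^1.5(90°) = 1.5.
F_nw = 0.6 × 490 × 1.5 = 441 MPa.
φR_n = 0.75 × 441 × 827.2 × 10⁻³ = 273.6 kN.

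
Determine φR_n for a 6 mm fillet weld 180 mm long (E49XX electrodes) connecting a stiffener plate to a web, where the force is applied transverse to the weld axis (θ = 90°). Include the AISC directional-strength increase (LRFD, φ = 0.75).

E49XX → F_EXX = 490 MPa.
t_e = 0.707 × 6 = 4.242 mm; A_we = 4.242 × 180 = 763.6 mm².
Directional factor: 1.0 + 0.5 sin^1.5(90°) = 1.5.
F_nw = 0.6 × 490 × 1.5 = 441 MPa.
φR_n = 0.75 × 441 × 763.6 × 10⁻³ = 252.5 kN.

φR_n ≈ 253 kN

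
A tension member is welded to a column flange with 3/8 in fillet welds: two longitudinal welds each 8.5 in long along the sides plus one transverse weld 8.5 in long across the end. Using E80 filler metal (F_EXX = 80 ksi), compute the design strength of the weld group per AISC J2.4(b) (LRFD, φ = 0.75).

t_e = 0.707 × 0.375 = 0.2651 in.
R_nwl = 0.6 × 80 × 0.2651 × 17 = 216.3 kip (longitudinal, 2 welds).
R_nwt = 0.6 × 80 × 0.2651 × 8.5 = 108.2 kip (transverse, base value).
(i) R_nwl + R_nwt = 324.5 kip; (ii) 0.85 R_nwl + 1.5 R_nwt = 346.1 kip.
R_n = max = 346.1 kip [governs: (ii)]; φR_n = 259.6 kip.

φR_n ≈ 260 kip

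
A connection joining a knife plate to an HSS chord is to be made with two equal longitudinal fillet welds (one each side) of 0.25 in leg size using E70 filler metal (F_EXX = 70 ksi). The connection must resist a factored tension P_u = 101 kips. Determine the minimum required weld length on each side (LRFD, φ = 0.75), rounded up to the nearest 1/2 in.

L = 9.5 in on each side

Throat t_e = 0.707 × 0.25 = 0.1767 in.
φr_n = 0.75 × 0.6 × 70 × 0.1767 = 5.568 kips/in.
L_req = P_u / φr_n = 101 / 5.568 = 18.14 in total.
Per side: 18.14 / 2 = 9.07 in.
Round up → use L = 9.5 in on each side.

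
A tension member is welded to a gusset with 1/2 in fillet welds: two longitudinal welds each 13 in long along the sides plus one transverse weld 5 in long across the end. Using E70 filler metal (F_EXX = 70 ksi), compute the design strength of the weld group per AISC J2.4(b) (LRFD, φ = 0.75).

t_e = 0.707 × 0.5 = 0.3535 in.
R_nwl = 0.6 × 70 × 0.3535 × 26 = 386 kip (longitudinal, 2 welds).
R_nwt = 0.6 × 70 × 0.3535 × 5 = 74.23 kip (transverse, base value).
(i) R_nwl + R_nwt = 460.3 kip; (ii) 0.85 R_nwl + 1.5 R_nwt = 439.5 kip.
R_n = max = 460.3 kip [governs: (i)]; φR_n = 345.2 kip.

φR_n ≈ 345 kip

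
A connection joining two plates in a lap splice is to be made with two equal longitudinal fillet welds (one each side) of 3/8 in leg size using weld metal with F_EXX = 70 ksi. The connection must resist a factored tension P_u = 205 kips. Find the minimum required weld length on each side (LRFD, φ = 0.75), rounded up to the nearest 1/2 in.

Throat t_e = 0.707 × 0.375 = 0.2651 in.
φr_n = 0.75 × 0.6 × 70 × 0.2651 = 8.351 kips/in.
L_req = P_u / φr_n = 205 / 8.351 = 24.55 in total.
Per side: 24.55 / 2 = 12.27 in.
Round up → use L = 12.5 in on each side.

L = 12.5 in on each side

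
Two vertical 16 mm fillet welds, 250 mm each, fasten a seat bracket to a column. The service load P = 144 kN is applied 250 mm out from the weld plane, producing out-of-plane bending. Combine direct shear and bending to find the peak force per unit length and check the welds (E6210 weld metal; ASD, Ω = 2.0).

f_max ≈ 1750 N/mm; adequate

E62XX → F_EXX = 620 MPa.
L_w = 2 × 250 = 500 mm; section modulus (unit throat) S = 2 × L²/6 = 20830 mm².
Direct shear f_v = P/L_w = 144×10³/500 = 288 N/mm.
Moment M = P × e = 144×10³ × 250 = 36000000 N·mm; bending f_b = M/S = 1728 N/mm.
f_max = √(f_v² + f_b²) = √(288² + 1728²) = 1752 N/mm.
r_n/Ω = (1/2.0) × 0.6 × 620 × (0.707 × 16) = 2104 N/mm → adequate.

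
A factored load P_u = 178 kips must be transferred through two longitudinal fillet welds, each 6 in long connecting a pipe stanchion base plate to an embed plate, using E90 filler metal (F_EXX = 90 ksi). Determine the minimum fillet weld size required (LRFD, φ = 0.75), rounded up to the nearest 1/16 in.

Total weld length L = 12 in.
Required throat t_e = P_u / (φ × 0.6 F_EXX × L) = 178 / (0.75 × 0.6 × 90 × 12) = 0.3663 in.
Required leg w = t_e / 0.707 = 0.518 in → use 9/16 in.

w = 9/16 in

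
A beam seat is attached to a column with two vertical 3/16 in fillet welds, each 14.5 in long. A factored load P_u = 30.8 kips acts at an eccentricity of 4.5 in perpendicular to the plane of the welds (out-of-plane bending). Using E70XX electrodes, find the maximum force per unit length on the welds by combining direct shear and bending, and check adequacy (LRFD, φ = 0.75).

f_max ≈ 2.24 kip/in; adequate

E70XX → F_EXX = 70 ksi.
L_w = 2 × 14.5 = 29 in; section modulus (unit throat) S = 2 × L²/6 = 70.08 in².
Direct shear f_v = P/L_w = 30.8/29 = 1.062 kip/in.
Moment M = P × e = 30.8 × 4.5 = 138.6 kip·in; bending f_b = M/S = 1.978 kip/in.
f_max = √(f_v² + f_b²) = √(1.062² + 1.978²) = 2.245 kip/in.
φr_n = 0.75 × 0.6 × 70 × (0.707 × 0.1875) = 4.176 kip/in → adequate.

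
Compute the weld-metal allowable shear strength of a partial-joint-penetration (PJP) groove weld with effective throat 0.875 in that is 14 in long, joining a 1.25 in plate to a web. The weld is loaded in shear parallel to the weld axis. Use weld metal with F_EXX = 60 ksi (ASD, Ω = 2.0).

R_n/Ω ≈ 220 kips

Effective throat (given) t_e = 0.875 in.
A_we = 0.875 × 14 = 12.25 in².
F_nw = 0.6 F_EXX = 36 ksi.
R_n/Ω = (36 × 12.25) / 2.0 = 220.5 kips.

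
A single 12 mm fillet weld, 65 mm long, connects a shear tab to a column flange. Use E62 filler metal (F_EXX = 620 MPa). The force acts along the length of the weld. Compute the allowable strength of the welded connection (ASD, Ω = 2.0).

Effective throat t_e = 0.707 × 12 = 8.484 mm.
Total length L = 65 mm; A_we = 8.484 × 65 = 551.5 mm².
F_nw = 0.6 F_EXX = 0.6 × 620 = 372 MPa.
R_n = 372 × 551.5 × 10⁻³ = 205.1 kN; R_n/Ω = 205.1/2.0 = 102.6 kN.

R_n/Ω ≈ 103 kN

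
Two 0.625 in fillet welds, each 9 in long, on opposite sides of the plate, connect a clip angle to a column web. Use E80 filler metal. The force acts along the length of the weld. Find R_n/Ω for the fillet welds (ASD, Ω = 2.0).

R_n/Ω ≈ 191 kips

E80XX → F_EXX = 80 ksi.
Effective throat t_e = 0.707 × 0.625 = 0.4419 in.
Total length L = 18 in; A_we = 0.4419 × 18 = 7.954 in².
F_nw = 0.6 F_EXX = 0.6 × 80 = 48 ksi.
R_n = 48 × 7.954 = 381.8 kips; R_n/Ω = 381.8/2.0 = 190.9 kips.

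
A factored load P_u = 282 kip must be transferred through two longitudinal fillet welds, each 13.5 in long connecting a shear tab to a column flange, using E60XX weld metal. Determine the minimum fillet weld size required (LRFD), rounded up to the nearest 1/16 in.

E60XX → F_EXX = 60 ksi.
Total weld length L = 27 in.
Required throat t_e = P_u / (φ × 0.6 F_EXX × L) = 282 / (0.75 × 0.6 × 60 × 27) = 0.3868 in.
Required leg w = t_e / 0.707 = 0.5471 in → use 9/16 in.

w = 9/16 in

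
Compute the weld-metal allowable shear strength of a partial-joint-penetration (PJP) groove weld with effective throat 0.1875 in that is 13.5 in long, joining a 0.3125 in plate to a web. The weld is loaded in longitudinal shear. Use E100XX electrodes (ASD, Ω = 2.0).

R_n/Ω ≈ 75.9 kip

E100XX → F_EXX = 100 ksi.
Effective throat (given) t_e = 0.1875 in.
A_we = 0.1875 × 13.5 = 2.531 in².
F_nw = 0.6 F_EXX = 60 ksi.
R_n/Ω = (60 × 2.531) / 2.0 = 75.94 kip.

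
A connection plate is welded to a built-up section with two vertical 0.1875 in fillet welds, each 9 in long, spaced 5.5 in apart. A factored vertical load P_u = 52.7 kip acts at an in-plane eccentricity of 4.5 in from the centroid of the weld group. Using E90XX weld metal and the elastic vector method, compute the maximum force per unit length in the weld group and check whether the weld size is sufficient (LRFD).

E90XX → F_EXX = 90 ksi.
Total weld length L_w = 18 in. Treat welds as unit-width lines.
Polar moment about centroid: J = 2[d³/12 + d(b/2)²] = 2[9³/12 + 9×2.75²] = 257.6 in³.
Direct shear f_v = P/L_w = 52.7 / 18 = 2.928 kip/in (vertical).
Torsion M = P·e = 52.7 × 4.5 = 237.15 kip·in.
Critical point at (x, y) = (2.75, 4.5) from centroid. f_tx = M·y/J = 4.142 kip/in; f_ty = M·x/J = 2.531 kip/in.
Resultant f_max = √[f_tx² + (f_v + f_ty)²] = √[4.142² + (2.928 + 2.531)²] = 6.853 kip/in.
Capacity per unit length: φr_n = 0.75 × 0.6 × 90 × (0.707 × 0.1875) = 5.369 kip/in.
6.853 > 5.369 → NOT adequate.

f_max ≈ 6.85 kip/in; NOT adequate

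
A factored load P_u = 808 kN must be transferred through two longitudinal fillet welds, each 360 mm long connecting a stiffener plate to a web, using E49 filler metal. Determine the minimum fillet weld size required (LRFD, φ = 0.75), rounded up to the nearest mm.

w = 8 mm

E49XX → F_EXX = 490 MPa.
Total weld length L = 720 mm.
Required throat t_e = P_u / (φ × 0.6 F_EXX × L) = 808 / (0.75 × 0.6 × 490 × 720 × 10⁻³) = 5.089 mm.
Required leg w = t_e / 0.707 = 7.199 mm → use 8 mm.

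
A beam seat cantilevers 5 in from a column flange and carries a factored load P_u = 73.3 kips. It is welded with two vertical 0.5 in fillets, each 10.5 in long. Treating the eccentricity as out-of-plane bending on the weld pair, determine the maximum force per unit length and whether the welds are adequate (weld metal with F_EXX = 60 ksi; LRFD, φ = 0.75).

L_w = 2 × 10.5 = 21 in; section modulus (unit throat) S = 2 × L²/6 = 36.75 in².
Direct shear f_v = P/L_w = 73.3/21 = 3.49 kip/in.
Moment M = P × e = 73.3 × 5 = 366.5 kip·in; bending f_b = M/S = 9.973 kip/in.
f_max = √(f_v² + f_b²) = √(3.49² + 9.973²) = 10.57 kip/in.
φr_n = 0.75 × 0.6 × 60 × (0.707 × 0.5) = 9.544 kip/in → NOT adequate.

f_max ≈ 10.6 kip/in; NOT adequate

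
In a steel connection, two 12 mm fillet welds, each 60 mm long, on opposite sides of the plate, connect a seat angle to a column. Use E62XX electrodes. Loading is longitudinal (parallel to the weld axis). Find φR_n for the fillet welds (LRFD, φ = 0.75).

φR_n ≈ 284 kN

E62XX → F_EXX = 620 MPa.
Effective throat t_e = 0.707 × 12 = 8.484 mm.
Total length L = 120 mm; A_we = 8.484 × 120 = 1018 mm².
F_nw = 0.6 F_EXX = 0.6 × 620 = 372 MPa.
φR_n = 0.75 × 372 × 1018 × 10⁻³ = 284 kN.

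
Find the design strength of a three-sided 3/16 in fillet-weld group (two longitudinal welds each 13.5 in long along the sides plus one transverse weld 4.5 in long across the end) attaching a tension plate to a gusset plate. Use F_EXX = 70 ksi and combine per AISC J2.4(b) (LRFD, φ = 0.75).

t_e = 0.707 × 0.1875 = 0.1326 in.
R_nwl = 0.6 × 70 × 0.1326 × 27 = 150.3 kips (longitudinal, 2 welds).
R_nwt = 0.6 × 70 × 0.1326 × 4.5 = 25.05 kips (transverse, base value).
(i) R_nwl + R_nwt = 175.4 kips; (ii) 0.85 R_nwl + 1.5 R_nwt = 165.4 kips.
R_n = max = 175.4 kips [governs: (i)]; φR_n = 131.5 kips.

φR_n ≈ 132 kips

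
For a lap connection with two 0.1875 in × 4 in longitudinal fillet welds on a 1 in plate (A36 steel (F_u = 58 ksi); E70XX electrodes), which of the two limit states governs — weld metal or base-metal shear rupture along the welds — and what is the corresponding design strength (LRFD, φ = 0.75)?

φR_n ≈ 33.4 kips (weld metal governs)

E70XX → F_EXX = 70 ksi.
t_e = 0.707 × 0.1875 = 0.1326 in; L = 8 in.
Weld metal: φR_n = 0.75 × 0.6 × 70 × 0.1326 × 8 = 33.41 kips.
Base metal (shear rupture): φR_n = 0.75 × 0.6 × 58 × 1 × 8 = 208.8 kips.
Governing: weld metal.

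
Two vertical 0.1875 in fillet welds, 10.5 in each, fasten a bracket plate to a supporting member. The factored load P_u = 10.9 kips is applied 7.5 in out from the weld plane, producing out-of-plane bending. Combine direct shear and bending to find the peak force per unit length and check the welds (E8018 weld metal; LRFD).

E80XX → F_EXX = 80 ksi.
L_w = 2 × 10.5 = 21 in; section modulus (unit throat) S = 2 × L²/6 = 36.75 in².
Direct shear f_v = P/L_w = 10.9/21 = 0.519 kip/in.
Moment M = P × e = 10.9 × 7.5 = 81.75 kip·in; bending f_b = M/S = 2.224 kip/in.
f_max = √(f_v² + f_b²) = √(0.519² + 2.224²) = 2.284 kip/in.
φr_n = 0.75 × 0.6 × 80 × (0.707 × 0.1875) = 4.772 kip/in → adequate.

f_max ≈ 2.28 kip/in; adequate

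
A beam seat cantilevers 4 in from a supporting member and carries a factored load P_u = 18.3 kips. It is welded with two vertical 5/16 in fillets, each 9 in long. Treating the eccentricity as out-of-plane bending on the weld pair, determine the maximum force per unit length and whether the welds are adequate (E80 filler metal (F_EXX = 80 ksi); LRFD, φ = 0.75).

L_w = 2 × 9 = 18 in; section modulus (unit throat) S = 2 × L²/6 = 27 in².
Direct shear f_v = P/L_w = 18.3/18 = 1.017 kip/in.
Moment M = P × e = 18.3 × 4 = 73.2 kip·in; bending f_b = M/S = 2.711 kip/in.
f_max = √(f_v² + f_b²) = √(1.017² + 2.711²) = 2.895 kip/in.
φr_n = 0.75 × 0.6 × 80 × (0.707 × 0.3125) = 7.954 kip/in → adequate.

f_max ≈ 2.9 kip/in; adequate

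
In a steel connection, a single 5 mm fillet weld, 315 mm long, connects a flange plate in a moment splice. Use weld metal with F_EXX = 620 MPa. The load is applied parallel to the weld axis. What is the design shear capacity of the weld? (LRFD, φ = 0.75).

Effective throat t_e = 0.707 × 5 = 3.535 mm.
Total length L = 315 mm; A_we = 3.535 × 315 = 1114 mm².
F_nw = 0.6 F_EXX = 0.6 × 620 = 372 MPa.
φR_n = 0.75 × 372 × 1114 × 10⁻³ = 310.7 kN.

φR_n ≈ 311 kN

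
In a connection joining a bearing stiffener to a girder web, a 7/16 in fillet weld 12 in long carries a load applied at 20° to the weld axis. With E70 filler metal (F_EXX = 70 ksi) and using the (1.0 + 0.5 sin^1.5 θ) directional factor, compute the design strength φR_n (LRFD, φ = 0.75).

t_e = 0.707 × 0.4375 = 0.3093 in; A_we = 0.3093 × 12 = 3.712 in².
Directional factor: 1.0 + 0.5 sin^1.5(20°) = 1.1.
F_nw = 0.6 × 70 × 1.1 = 46.2 ksi.
φR_n = 0.75 × 46.2 × 3.712 = 128.6 kips.

φR_n ≈ 129 kips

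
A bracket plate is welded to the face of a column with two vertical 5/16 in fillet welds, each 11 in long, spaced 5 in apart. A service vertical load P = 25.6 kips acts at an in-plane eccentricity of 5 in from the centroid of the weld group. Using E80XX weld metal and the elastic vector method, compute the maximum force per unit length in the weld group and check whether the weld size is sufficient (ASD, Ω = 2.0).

E80XX → F_EXX = 80 ksi.
Total weld length L_w = 22 in. Treat welds as unit-width lines.
Polar moment about centroid: J = 2[d³/12 + d(b/2)²] = 2[11³/12 + 11×2.5²] = 359.3 in³.
Direct shear f_v = P/L_w = 25.6 / 22 = 1.164 kip/in (vertical).
Torsion M = P·e = 25.6 × 5 = 128 kip·in.
Critical point at (x, y) = (2.5, 5.5) from centroid. f_tx = M·y/J = 1.959 kip/in; f_ty = M·x/J = 0.8905 kip/in.
Resultant f_max = √[f_tx² + (f_v + f_ty)²] = √[1.959² + (1.164 + 0.8905)²] = 2.839 kip/in.
Capacity per unit length: r_n/Ω = (1/2.0) × 0.6 × 80 × (0.707 × 0.3125) = 5.302 kip/in.
2.839 ≤ 5.302 → adequate.

f_max ≈ 2.84 kip/in; adequate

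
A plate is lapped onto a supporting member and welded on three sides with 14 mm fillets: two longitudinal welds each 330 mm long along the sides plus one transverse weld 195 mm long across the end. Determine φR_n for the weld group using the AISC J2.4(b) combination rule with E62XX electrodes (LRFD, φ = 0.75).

E62XX → F_EXX = 620 MPa.
t_e = 0.707 × 14 = 9.898 mm.
R_nwl = 0.6 × 620 × 9.898 × 660 × 10⁻³ = 2430 kN (longitudinal, 2 welds).
R_nwt = 0.6 × 620 × 9.898 × 195 × 10⁻³ = 718 kN (transverse, base value).
(i) R_nwl + R_nwt = 3148 kN; (ii) 0.85 R_nwl + 1.5 R_nwt = 3143 kN.
R_n = max = 3148 kN [governs: (i)]; φR_n = 2361 kN.

φR_n ≈ 2360 kN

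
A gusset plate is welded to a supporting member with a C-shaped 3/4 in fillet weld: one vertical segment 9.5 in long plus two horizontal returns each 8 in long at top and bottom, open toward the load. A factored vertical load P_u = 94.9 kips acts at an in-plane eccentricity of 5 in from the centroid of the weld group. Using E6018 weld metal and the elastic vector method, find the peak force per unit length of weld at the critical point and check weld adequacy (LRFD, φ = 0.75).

f_max ≈ 8.78 kip/in; adequate

E60XX → F_EXX = 60 ksi.
Total weld length L_w = 25.5 in. Treat welds as unit-width lines.
Centroid: x̄ = 2×8×4 / 25.5 = 2.51 in from the vertical weld.
Polar moment about centroid: J = I_x + I_y = [9.5³/12 + 2×8×4.75²] + [9.5×2.51² + 2(8³/12 + 8×1.49²)] = 613.2 in³.
Direct shear f_v = P/L_w = 94.9 / 25.5 = 3.722 kip/in (vertical).
Torsion M = P·e = 94.9 × 5 = 474.5 kip·in.
Critical point at (x, y) = (5.49, 4.75) from centroid. f_tx = M·y/J = 3.676 kip/in; f_ty = M·x/J = 4.249 kip/in.
Resultant f_max = √[f_tx² + (f_v + f_ty)²] = √[3.676² + (3.722 + 4.249)²] = 8.777 kip/in.
Capacity per unit length: φr_n = 0.75 × 0.6 × 60 × (0.707 × 0.75) = 14.32 kip/in.
8.777 ≤ 14.32 → adequate.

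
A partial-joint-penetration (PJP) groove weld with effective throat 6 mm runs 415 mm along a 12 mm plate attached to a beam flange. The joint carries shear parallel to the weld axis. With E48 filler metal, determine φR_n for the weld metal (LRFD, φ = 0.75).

E48XX → F_EXX = 480 MPa.
Effective throat (given) t_e = 6 mm.
A_we = 6 × 415 = 2490 mm².
F_nw = 0.6 F_EXX = 288 MPa.
φR_n = 0.75 × 288 × 2490 × 10⁻³ = 537.8 kN.

φR_n ≈ 538 kN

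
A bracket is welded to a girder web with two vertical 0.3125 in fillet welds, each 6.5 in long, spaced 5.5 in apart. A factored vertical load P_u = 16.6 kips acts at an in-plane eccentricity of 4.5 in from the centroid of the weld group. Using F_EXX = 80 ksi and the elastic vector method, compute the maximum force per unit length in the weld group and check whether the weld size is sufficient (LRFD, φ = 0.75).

Total weld length L_w = 13 in. Treat welds as unit-width lines.
Polar moment about centroid: J = 2[d³/12 + d(b/2)²] = 2[6.5³/12 + 6.5×2.75²] = 144.1 in³.
Direct shear f_v = P/L_w = 16.6 / 13 = 1.277 kip/in (vertical).
Torsion M = P·e = 16.6 × 4.5 = 74.7 kip·in.
Critical point at (x, y) = (2.75, 3.25) from centroid. f_tx = M·y/J = 1.685 kip/in; f_ty = M·x/J = 1.426 kip/in.
Resultant f_max = √[f_tx² + (f_v + f_ty)²] = √[1.685² + (1.277 + 1.426)²] = 3.185 kip/in.
Capacity per unit length: φr_n = 0.75 × 0.6 × 80 × (0.707 × 0.3125) = 7.954 kip/in.
3.185 ≤ 7.954 → adequate.

f_max ≈ 3.18 kip/in; adequate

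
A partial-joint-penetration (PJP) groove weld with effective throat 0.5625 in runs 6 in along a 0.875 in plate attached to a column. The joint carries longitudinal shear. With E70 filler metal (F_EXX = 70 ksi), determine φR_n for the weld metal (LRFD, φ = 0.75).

Effective throat (given) t_e = 0.5625 in.
A_we = 0.5625 × 6 = 3.375 in².
F_nw = 0.6 F_EXX = 42 ksi.
φR_n = 0.75 × 42 × 3.375 = 106.3 kip.

φR_n ≈ 106 kip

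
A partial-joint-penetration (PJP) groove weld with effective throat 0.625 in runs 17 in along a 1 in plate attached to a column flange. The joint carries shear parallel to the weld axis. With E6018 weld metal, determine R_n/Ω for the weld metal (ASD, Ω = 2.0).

E60XX → F_EXX = 60 ksi.
Effective throat (given) t_e = 0.625 in.
A_we = 0.625 × 17 = 10.62 in².
F_nw = 0.6 F_EXX = 36 ksi.
R_n/Ω = (36 × 10.62) / 2.0 = 191.2 kips.

R_n/Ω ≈ 191 kips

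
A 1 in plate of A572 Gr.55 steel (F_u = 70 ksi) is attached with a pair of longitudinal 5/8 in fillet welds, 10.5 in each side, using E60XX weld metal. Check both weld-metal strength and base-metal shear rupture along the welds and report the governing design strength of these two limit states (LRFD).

φR_n ≈ 251 kips (weld metal governs)

E60XX → F_EXX = 60 ksi.
t_e = 0.707 × 0.625 = 0.4419 in; L = 21 in.
Weld metal: φR_n = 0.75 × 0.6 × 60 × 0.4419 × 21 = 250.5 kips.
Base metal (shear rupture): φR_n = 0.75 × 0.6 × 70 × 1 × 21 = 661.5 kips.
Governing: weld metal.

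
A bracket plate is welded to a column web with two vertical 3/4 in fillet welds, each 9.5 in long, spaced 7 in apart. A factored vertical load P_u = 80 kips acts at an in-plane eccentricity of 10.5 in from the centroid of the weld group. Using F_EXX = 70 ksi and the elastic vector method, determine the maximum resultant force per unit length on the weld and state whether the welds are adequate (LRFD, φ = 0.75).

Total weld length L_w = 19 in. Treat welds as unit-width lines.
Polar moment about centroid: J = 2[d³/12 + d(b/2)²] = 2[9.5³/12 + 9.5×3.5²] = 375.6 in³.
Direct shear f_v = P/L_w = 80 / 19 = 4.211 kip/in (vertical).
Torsion M = P·e = 80 × 10.5 = 840 kip·in.
Critical point at (x, y) = (3.5, 4.75) from centroid. f_tx = M·y/J = 10.62 kip/in; f_ty = M·x/J = 7.827 kip/in.
Resultant f_max = √[f_tx² + (f_v + f_ty)²] = √[10.62² + (4.211 + 7.827)²] = 16.05 kip/in.
Capacity per unit length: φr_n = 0.75 × 0.6 × 70 × (0.707 × 0.75) = 16.7 kip/in.
16.05 ≤ 16.7 → adequate.

f_max ≈ 16.1 kip/in; adequate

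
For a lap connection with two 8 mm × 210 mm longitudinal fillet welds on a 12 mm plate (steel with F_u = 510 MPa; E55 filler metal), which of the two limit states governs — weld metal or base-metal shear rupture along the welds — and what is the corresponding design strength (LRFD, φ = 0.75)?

E55XX → F_EXX = 550 MPa.
t_e = 0.707 × 8 = 5.656 mm; L = 420 mm.
Weld metal: φR_n = 0.75 × 0.6 × 550 × 5.656 × 420 × 10⁻³ = 587.9 kN.
Base metal (shear rupture): φR_n = 0.75 × 0.6 × 510 × 12 × 420 × 10⁻³ = 1157 kN.
Governing: weld metal.

φR_n ≈ 588 kN (weld metal governs)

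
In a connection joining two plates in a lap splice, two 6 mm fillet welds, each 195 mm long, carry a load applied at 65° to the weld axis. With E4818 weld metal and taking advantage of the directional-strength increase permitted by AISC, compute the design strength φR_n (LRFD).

φR_n ≈ 512 kN

E48XX → F_EXX = 480 MPa.
t_e = 0.707 × 6 = 4.242 mm; A_we = 4.242 × 390 = 1654 mm².
Directional factor: 1.0 + 0.5 sin^1.5(65°) = 1.431.
F_nw = 0.6 × 480 × 1.431 = 412.2 MPa.
φR_n = 0.75 × 412.2 × 1654 × 10⁻³ = 511.5 kN.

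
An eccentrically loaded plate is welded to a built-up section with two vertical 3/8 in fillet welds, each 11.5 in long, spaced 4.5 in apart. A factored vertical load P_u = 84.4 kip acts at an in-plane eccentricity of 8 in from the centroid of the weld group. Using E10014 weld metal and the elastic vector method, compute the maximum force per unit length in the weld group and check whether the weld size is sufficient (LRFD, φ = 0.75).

f_max ≈ 13.1 kip/in; NOT adequate

E100XX → F_EXX = 100 ksi.
Total weld length L_w = 23 in. Treat welds as unit-width lines.
Polar moment about centroid: J = 2[d³/12 + d(b/2)²] = 2[11.5³/12 + 11.5×2.25²] = 369.9 in³.
Direct shear f_v = P/L_w = 84.4 / 23 = 3.67 kip/in (vertical).
Torsion M = P·e = 84.4 × 8 = 675.2 kip·in.
Critical point at (x, y) = (2.25, 5.75) from centroid. f_tx = M·y/J = 10.5 kip/in; f_ty = M·x/J = 4.107 kip/in.
Resultant f_max = √[f_tx² + (f_v + f_ty)²] = √[10.5² + (3.67 + 4.107)²] = 13.06 kip/in.
Capacity per unit length: φr_n = 0.75 × 0.6 × 100 × (0.707 × 0.375) = 11.93 kip/in.
13.06 > 11.93 → NOT adequate.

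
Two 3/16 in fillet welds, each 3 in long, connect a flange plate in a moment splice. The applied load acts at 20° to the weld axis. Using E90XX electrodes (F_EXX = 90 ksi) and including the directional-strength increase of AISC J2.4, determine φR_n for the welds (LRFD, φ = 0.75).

t_e = 0.707 × 0.1875 = 0.1326 in; A_we = 0.1326 × 6 = 0.7954 in².
Directional factor: 1.0 + 0.5 sin^1.5(20°) = 1.1.
F_nw = 0.6 × 90 × 1.1 = 59.4 ksi.
φR_n = 0.75 × 59.4 × 0.7954 = 35.43 kips.

φR_n ≈ 35.4 kips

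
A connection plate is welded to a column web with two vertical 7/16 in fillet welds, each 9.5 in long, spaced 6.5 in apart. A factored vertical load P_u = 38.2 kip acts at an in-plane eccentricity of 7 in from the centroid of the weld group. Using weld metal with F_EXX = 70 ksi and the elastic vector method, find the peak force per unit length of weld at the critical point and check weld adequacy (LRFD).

Total weld length L_w = 19 in. Treat welds as unit-width lines.
Polar moment about centroid: J = 2[d³/12 + d(b/2)²] = 2[9.5³/12 + 9.5×3.25²] = 343.6 in³.
Direct shear f_v = P/L_w = 38.2 / 19 = 2.011 kip/in (vertical).
Torsion M = P·e = 38.2 × 7 = 267.4 kip·in.
Critical point at (x, y) = (3.25, 4.75) from centroid. f_tx = M·y/J = 3.697 kip/in; f_ty = M·x/J = 2.529 kip/in.
Resultant f_max = √[f_tx² + (f_v + f_ty)²] = √[3.697² + (2.011 + 2.529)²] = 5.855 kip/in.
Capacity per unit length: φr_n = 0.75 × 0.6 × 70 × (0.707 × 0.4375) = 9.743 kip/in.
5.855 ≤ 9.743 → adequate.

f_max ≈ 5.85 kip/in; adequate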